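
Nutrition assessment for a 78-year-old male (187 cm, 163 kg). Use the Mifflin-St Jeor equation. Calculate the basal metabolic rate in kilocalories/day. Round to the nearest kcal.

Mifflin-St Jeor (male): BMR = 10(163) + 6.25(187) − 5(78) + 5 = 1630 + 1168.75 − 390 + 5 = 2413.75 kcal/day.

2414 kilocalories/day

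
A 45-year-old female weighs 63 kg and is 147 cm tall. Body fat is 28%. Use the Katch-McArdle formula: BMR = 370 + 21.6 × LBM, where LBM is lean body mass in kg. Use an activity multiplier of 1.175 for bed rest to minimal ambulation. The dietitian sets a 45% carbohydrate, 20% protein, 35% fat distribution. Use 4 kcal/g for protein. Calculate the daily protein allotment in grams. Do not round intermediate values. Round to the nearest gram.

LBM = 63 × (1 − 0.28) = 45.36 kg. Katch-McArdle: BMR = 370 + 21.6 × 45.36 = 1349.776 kcal/day.
TEE = 1349.776 × 1.175 = 1585.9868 kcal/day.
Protein energy = 20% × 1585.9868 = 317.1974 kcal.
Protein = 317.1974 ÷ 4 kcal/g = 79.2993 g.

79 g/day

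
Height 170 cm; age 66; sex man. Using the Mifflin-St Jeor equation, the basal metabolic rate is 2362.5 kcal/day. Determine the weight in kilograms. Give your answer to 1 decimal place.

162.5 kg

2362.5 = 10·W + 6.25(170) − 5(66) + 5
10·W = 2362.5 − 737.5 = 1625, so W = 162.5 kg.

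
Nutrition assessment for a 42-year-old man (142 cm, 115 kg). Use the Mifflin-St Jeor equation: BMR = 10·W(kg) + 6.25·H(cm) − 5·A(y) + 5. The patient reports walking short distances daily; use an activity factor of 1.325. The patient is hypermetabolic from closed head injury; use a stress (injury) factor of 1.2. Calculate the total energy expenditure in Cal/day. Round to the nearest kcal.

Mifflin-St Jeor (male): BMR = 10(115) + 6.25(142) − 5(42) + 5 = 1150 + 887.5 − 210 + 5 = 1832.5 kcal/day.
TEE = BMR × activity factor = 1832.5 × 1.325 = 2428.0625 kcal/day.
Apply stress factor: 2428.0625 × 1.2 = 2913.675 kcal/day.

2914 Cal/day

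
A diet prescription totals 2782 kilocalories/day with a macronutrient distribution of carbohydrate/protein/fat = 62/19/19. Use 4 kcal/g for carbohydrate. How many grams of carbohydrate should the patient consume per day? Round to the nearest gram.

Carbohydrate energy = 62% × 2782 = 1724.84 kcal.
At 4 kcal/g: 1724.84 ÷ 4 = 431.21 g.

431 g/day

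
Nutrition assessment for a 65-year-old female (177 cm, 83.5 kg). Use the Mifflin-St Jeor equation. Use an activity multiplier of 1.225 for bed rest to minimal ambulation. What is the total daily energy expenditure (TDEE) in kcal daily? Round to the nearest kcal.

1783 kcal daily

Mifflin-St Jeor (female): BMR = 10(83.5) + 6.25(177) − 5(65) − 161 = 835 + 1106.25 − 325 − 161 = 1455.25 kcal/day.
TEE = BMR × activity factor = 1455.25 × 1.225 = 1782.6813 kcal/day.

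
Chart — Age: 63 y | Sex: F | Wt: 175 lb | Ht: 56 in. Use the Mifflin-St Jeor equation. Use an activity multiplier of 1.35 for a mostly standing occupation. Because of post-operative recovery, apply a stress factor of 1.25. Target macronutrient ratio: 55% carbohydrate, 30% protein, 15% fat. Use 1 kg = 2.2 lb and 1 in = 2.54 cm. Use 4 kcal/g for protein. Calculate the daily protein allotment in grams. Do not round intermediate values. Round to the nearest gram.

153 g/day

Convert to metric: weight = 175 ÷ 2.2 = 79.5455 kg; height = 56 × 2.54 = 142.24 cm.
Mifflin-St Jeor (female): BMR = 10(79.5455) + 6.25(142.24) − 5(63) − 161 = 795.4545 + 889 − 315 − 161 = 1208.4545 kcal/day.
TEE = 1208.4545 × 1.35 = 1631.4136 kcal/day.
With stress factor 1.25: 1631.4136 × 1.25 = 2039.267 kcal/day.
Protein energy = 30% × 2039.267 = 611.7801 kcal.
Protein = 611.7801 ÷ 4 kcal/g = 152.945 g.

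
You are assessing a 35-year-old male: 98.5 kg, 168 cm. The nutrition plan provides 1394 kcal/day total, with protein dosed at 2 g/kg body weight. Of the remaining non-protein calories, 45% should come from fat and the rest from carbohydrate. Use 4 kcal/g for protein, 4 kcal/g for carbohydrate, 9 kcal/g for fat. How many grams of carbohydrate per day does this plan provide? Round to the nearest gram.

Protein = 2 × 98.5 = 197 g → 197 × 4 = 788 kcal.
Non-protein calories = 1394 − 788 = 606 kcal.
Fat: 45% × 606 = 272.7 kcal; carbohydrate: 333.3 kcal.
Carbohydrate: 333.3 kcal ÷ 4 kcal/g = 83.325 g.

83 g/day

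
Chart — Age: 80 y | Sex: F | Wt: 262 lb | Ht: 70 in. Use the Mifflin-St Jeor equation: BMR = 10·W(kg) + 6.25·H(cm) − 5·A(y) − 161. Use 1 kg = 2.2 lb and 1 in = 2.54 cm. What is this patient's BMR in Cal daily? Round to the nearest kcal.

Convert to metric: weight = 262 ÷ 2.2 = 119.0909 kg; height = 70 × 2.54 = 177.8 cm.
Mifflin-St Jeor (female): BMR = 10(119.0909) + 6.25(177.8) − 5(80) − 161 = 1190.9091 + 1111.25 − 400 − 161 = 1741.1591 kcal/day.

1741 Cal daily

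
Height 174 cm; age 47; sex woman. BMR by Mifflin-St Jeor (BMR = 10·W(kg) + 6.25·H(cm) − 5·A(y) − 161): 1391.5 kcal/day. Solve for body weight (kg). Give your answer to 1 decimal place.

1391.5 = 10·W + 6.25(174) − 5(47) − 161
10·W = 1391.5 − 691.5 = 700, so W = 70 kg.

70.0 kg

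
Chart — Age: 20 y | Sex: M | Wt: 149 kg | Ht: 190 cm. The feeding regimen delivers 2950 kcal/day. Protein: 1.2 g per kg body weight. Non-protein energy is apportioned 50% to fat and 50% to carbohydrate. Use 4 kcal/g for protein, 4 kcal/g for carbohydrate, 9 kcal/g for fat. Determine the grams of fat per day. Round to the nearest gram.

124 g/day

Protein = 1.2 × 149 = 178.8 g → 178.8 × 4 = 715.2 kcal.
Non-protein calories = 2950 − 715.2 = 2234.8 kcal.
Fat: 50% × 2234.8 = 1117.4 kcal; carbohydrate: 1117.4 kcal.
Fat: 1117.4 kcal ÷ 9 kcal/g = 124.1556 g.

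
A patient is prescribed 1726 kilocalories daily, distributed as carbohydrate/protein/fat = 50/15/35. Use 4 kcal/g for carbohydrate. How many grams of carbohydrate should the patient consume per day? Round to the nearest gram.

216 g/day

Carbohydrate energy = 50% × 1726 = 863 kcal.
At 4 kcal/g: 863 ÷ 4 = 215.75 g.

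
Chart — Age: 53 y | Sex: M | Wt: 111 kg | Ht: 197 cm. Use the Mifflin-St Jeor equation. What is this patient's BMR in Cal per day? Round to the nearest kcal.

Mifflin-St Jeor (male): BMR = 10(111) + 6.25(197) − 5(53) + 5 = 1110 + 1231.25 − 265 + 5 = 2081.25 kcal/day.

2081 Cal per day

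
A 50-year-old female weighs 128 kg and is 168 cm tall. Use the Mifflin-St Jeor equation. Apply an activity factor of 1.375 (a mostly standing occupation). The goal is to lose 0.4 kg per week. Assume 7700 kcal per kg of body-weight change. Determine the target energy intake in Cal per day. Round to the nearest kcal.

2199 Cal per day

Mifflin-St Jeor (female): BMR = 10(128) + 6.25(168) − 5(50) − 161 = 1280 + 1050 − 250 − 161 = 1919 kcal/day.
TEE = 1919 × 1.375 = 2638.625 kcal/day.
Required daily deficit = 0.4 × 7700 ÷ 7 = 440 kcal/day.
Target intake = 2638.625 − 440 = 2198.625 kcal/day.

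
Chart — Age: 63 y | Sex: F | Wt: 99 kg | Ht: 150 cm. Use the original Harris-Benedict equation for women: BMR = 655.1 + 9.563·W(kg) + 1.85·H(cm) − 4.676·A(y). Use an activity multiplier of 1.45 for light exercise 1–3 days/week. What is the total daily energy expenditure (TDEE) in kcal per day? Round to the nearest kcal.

2298 kcal per day

Harris-Benedict: BMR = 655.1 + 9.563(99) + 1.85(150) − 4.676(63) = 1584.749 kcal/day.
TEE = BMR × activity factor = 1584.749 × 1.45 = 2297.8861 kcal/day.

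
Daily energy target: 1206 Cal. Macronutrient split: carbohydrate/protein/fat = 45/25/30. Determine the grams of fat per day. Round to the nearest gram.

40 g/day

Fat energy = 30% × 1206 = 361.8 kcal.
At 9 kcal/g: 361.8 ÷ 9 = 40.2 g.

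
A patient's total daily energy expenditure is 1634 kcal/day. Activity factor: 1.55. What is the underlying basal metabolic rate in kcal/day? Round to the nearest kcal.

1054 kcal/day

BMR = TEE ÷ activity factor = 1634 ÷ 1.55 = 1054.1935 kcal/day.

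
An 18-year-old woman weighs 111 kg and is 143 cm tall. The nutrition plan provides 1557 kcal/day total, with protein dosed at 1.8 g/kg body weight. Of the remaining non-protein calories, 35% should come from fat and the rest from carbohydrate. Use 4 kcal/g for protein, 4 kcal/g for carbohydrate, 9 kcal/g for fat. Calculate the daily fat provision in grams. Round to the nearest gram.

29 g/day

Protein = 1.8 × 111 = 199.8 g → 199.8 × 4 = 799.2 kcal.
Non-protein calories = 1557 − 799.2 = 757.8 kcal.
Fat: 35% × 757.8 = 265.23 kcal; carbohydrate: 492.57 kcal.
Fat: 265.23 kcal ÷ 9 kcal/g = 29.47 g.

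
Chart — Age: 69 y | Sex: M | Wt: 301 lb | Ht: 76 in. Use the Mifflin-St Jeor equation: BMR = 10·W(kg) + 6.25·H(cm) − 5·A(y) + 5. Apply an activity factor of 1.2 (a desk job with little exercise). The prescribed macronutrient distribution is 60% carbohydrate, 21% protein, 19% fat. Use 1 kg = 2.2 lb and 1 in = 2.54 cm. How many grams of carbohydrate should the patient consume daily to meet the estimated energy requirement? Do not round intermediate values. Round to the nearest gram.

Convert to metric: weight = 301 ÷ 2.2 = 136.8182 kg; height = 76 × 2.54 = 193.04 cm.
Mifflin-St Jeor (male): BMR = 10(136.8182) + 6.25(193.04) − 5(69) + 5 = 1368.1818 + 1206.5 − 345 + 5 = 2234.6818 kcal/day.
TEE = 2234.6818 × 1.2 = 2681.6182 kcal/day.
Carbohydrate energy = 60% × 2681.6182 = 1608.9709 kcal.
Carbohydrate = 1608.9709 ÷ 4 kcal/g = 402.2427 g.

402 g/day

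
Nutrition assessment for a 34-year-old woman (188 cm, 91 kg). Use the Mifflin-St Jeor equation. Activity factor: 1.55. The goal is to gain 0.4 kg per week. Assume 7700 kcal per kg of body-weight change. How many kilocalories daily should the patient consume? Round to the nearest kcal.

3159 kilocalories daily

Mifflin-St Jeor (female): BMR = 10(91) + 6.25(188) − 5(34) − 161 = 910 + 1175 − 170 − 161 = 1754 kcal/day.
TEE = 1754 × 1.55 = 2718.7 kcal/day.
Required daily surplus = 0.4 × 7700 ÷ 7 = 440 kcal/day.
Target intake = 2718.7 + 440 = 3158.7 kcal/day.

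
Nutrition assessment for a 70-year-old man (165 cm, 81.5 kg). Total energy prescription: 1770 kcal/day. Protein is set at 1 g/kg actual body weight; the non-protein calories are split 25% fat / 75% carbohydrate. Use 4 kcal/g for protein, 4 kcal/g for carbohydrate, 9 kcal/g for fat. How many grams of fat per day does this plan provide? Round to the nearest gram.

40 g/day

Protein = 1 × 81.5 = 81.5 g → 81.5 × 4 = 326 kcal.
Non-protein calories = 1770 − 326 = 1444 kcal.
Fat: 25% × 1444 = 361 kcal; carbohydrate: 1083 kcal.
Fat: 361 kcal ÷ 9 kcal/g = 40.1111 g.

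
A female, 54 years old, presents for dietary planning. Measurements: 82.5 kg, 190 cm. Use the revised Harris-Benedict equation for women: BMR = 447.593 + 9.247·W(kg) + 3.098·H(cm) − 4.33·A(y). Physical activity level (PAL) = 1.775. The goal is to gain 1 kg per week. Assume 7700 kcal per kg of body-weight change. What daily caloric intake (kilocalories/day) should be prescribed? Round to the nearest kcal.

Harris-Benedict: BMR = 447.593 + 9.247(82.5) + 3.098(190) − 4.33(54) = 1565.2705 kcal/day.
TEE = 1565.2705 × 1.775 = 2778.3551 kcal/day.
Required daily surplus = 1 × 7700 ÷ 7 = 1100 kcal/day.
Target intake = 2778.3551 + 1100 = 3878.3551 kcal/day.

3878 kilocalories/day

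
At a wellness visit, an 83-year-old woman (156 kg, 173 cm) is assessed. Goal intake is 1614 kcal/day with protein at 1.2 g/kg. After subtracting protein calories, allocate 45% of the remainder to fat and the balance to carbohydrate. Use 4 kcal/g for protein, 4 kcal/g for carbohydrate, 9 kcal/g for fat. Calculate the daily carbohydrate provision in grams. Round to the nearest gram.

119 g/day

Protein = 1.2 × 156 = 187.2 g → 187.2 × 4 = 748.8 kcal.
Non-protein calories = 1614 − 748.8 = 865.2 kcal.
Fat: 45% × 865.2 = 389.34 kcal; carbohydrate: 475.86 kcal.
Carbohydrate: 475.86 kcal ÷ 4 kcal/g = 118.965 g.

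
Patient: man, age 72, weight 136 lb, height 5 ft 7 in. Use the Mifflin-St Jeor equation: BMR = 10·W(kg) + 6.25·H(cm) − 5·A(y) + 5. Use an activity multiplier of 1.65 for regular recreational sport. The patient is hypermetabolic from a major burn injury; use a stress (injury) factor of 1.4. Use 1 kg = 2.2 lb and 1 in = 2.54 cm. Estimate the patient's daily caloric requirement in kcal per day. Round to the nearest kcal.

Convert to metric: weight = 136 ÷ 2.2 = 61.8182 kg; height = (5×12 + 7) × 2.54 = 67 × 2.54 = 170.18 cm.
Mifflin-St Jeor (male): BMR = 10(61.8182) + 6.25(170.18) − 5(72) + 5 = 618.1818 + 1063.625 − 360 + 5 = 1326.8068 kcal/day.
TEE = BMR × activity factor = 1326.8068 × 1.65 = 2189.2313 kcal/day.
Apply stress factor: 2189.2313 × 1.4 = 3064.9238 kcal/day.

3065 kcal per day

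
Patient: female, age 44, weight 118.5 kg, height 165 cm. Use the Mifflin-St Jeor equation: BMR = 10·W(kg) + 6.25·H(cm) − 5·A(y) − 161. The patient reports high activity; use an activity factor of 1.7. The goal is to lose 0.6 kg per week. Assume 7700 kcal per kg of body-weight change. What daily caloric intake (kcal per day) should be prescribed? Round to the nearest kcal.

Mifflin-St Jeor (female): BMR = 10(118.5) + 6.25(165) − 5(44) − 161 = 1185 + 1031.25 − 220 − 161 = 1835.25 kcal/day.
TEE = 1835.25 × 1.7 = 3119.925 kcal/day.
Required daily deficit = 0.6 × 7700 ÷ 7 = 660 kcal/day.
Target intake = 3119.925 − 660 = 2459.925 kcal/day.

2460 kcal per day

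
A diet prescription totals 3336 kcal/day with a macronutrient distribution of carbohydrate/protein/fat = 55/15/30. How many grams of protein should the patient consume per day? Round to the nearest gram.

Protein energy = 15% × 3336 = 500.4 kcal.
At 4 kcal/g: 500.4 ÷ 4 = 125.1 g.

125 g/day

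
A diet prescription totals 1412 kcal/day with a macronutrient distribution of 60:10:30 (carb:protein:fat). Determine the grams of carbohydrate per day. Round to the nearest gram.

212 g/day

Carbohydrate energy = 60% × 1412 = 847.2 kcal.
At 4 kcal/g: 847.2 ÷ 4 = 211.8 g.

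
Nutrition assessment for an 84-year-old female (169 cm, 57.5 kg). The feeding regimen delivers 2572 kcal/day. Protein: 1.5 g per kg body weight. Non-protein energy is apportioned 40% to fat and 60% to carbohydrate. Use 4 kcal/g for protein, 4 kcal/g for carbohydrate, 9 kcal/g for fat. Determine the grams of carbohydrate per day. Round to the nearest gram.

334 g/day

Protein = 1.5 × 57.5 = 86.25 g → 86.25 × 4 = 345 kcal.
Non-protein calories = 2572 − 345 = 2227 kcal.
Fat: 40% × 2227 = 890.8 kcal; carbohydrate: 1336.2 kcal.
Carbohydrate: 1336.2 kcal ÷ 4 kcal/g = 334.05 g.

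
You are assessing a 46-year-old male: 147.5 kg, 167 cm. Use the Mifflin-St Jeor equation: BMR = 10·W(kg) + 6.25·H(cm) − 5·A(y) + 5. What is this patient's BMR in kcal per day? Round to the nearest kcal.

Mifflin-St Jeor (male): BMR = 10(147.5) + 6.25(167) − 5(46) + 5 = 1475 + 1043.75 − 230 + 5 = 2293.75 kcal/day.

2294 kcal per day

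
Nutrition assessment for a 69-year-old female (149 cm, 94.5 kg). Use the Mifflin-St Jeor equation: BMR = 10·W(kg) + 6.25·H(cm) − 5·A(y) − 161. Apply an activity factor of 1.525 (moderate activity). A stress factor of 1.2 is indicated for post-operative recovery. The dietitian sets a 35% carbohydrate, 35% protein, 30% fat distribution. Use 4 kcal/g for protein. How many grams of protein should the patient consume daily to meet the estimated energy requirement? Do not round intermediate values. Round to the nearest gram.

219 g/day

Mifflin-St Jeor (female): BMR = 10(94.5) + 6.25(149) − 5(69) − 161 = 945 + 931.25 − 345 − 161 = 1370.25 kcal/day.
TEE = 1370.25 × 1.525 = 2089.6313 kcal/day.
With stress factor 1.2: 2089.6313 × 1.2 = 2507.5575 kcal/day.
Protein energy = 35% × 2507.5575 = 877.6451 kcal.
Protein = 877.6451 ÷ 4 kcal/g = 219.4113 g.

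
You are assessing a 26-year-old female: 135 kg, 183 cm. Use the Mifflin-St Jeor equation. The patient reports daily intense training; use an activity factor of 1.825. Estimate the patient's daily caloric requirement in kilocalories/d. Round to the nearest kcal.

Mifflin-St Jeor (female): BMR = 10(135) + 6.25(183) − 5(26) − 161 = 1350 + 1143.75 − 130 − 161 = 2202.75 kcal/day.
TEE = BMR × activity factor = 2202.75 × 1.825 = 4020.0188 kcal/day.

4020 kilocalories/d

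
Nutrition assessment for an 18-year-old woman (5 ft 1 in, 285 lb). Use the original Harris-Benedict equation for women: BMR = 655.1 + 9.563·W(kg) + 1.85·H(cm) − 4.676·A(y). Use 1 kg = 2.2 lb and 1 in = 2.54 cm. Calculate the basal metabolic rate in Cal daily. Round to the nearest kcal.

2096 Cal daily

Convert to metric: weight = 285 ÷ 2.2 = 129.5455 kg; height = (5×12 + 1) × 2.54 = 61 × 2.54 = 154.94 cm.
Harris-Benedict: BMR = 655.1 + 9.563(129.5455) + 1.85(154.94) − 4.676(18) = 2096.4142 kcal/day.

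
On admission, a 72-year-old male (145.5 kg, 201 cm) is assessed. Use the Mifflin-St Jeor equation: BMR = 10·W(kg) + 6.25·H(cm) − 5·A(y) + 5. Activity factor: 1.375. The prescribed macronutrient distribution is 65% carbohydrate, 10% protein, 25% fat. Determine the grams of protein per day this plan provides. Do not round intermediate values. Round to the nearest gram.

Mifflin-St Jeor (male): BMR = 10(145.5) + 6.25(201) − 5(72) + 5 = 1455 + 1256.25 − 360 + 5 = 2356.25 kcal/day.
TEE = 2356.25 × 1.375 = 3239.8438 kcal/day.
Protein energy = 10% × 3239.8438 = 323.9844 kcal.
Protein = 323.9844 ÷ 4 kcal/g = 80.9961 g.

81 g/day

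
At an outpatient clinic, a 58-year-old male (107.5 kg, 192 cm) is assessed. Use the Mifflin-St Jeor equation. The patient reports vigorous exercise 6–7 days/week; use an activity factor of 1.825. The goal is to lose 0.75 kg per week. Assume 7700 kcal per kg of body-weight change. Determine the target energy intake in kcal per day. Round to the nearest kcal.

2807 kcal per day

Mifflin-St Jeor (male): BMR = 10(107.5) + 6.25(192) − 5(58) + 5 = 1075 + 1200 − 290 + 5 = 1990 kcal/day.
TEE = 1990 × 1.825 = 3631.75 kcal/day.
Required daily deficit = 0.75 × 7700 ÷ 7 = 825 kcal/day.
Target intake = 3631.75 − 825 = 2806.75 kcal/day.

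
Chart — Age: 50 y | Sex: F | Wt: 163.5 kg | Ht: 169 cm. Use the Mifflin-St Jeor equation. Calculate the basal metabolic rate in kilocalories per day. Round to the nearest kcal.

2280 kilocalories per day

Mifflin-St Jeor (female): BMR = 10(163.5) + 6.25(169) − 5(50) − 161 = 1635 + 1056.25 − 250 − 161 = 2280.25 kcal/day.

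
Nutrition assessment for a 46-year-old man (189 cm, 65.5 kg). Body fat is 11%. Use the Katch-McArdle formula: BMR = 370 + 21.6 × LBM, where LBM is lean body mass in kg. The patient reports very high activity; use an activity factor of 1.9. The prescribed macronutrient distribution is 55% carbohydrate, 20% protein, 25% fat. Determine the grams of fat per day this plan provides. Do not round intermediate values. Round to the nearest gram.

86 g/day

LBM = 65.5 × (1 − 0.11) = 58.295 kg. Katch-McArdle: BMR = 370 + 21.6 × 58.295 = 1629.172 kcal/day.
TEE = 1629.172 × 1.9 = 3095.4268 kcal/day.
Fat energy = 25% × 3095.4268 = 773.8567 kcal.
Fat = 773.8567 ÷ 9 kcal/g = 85.9841 g.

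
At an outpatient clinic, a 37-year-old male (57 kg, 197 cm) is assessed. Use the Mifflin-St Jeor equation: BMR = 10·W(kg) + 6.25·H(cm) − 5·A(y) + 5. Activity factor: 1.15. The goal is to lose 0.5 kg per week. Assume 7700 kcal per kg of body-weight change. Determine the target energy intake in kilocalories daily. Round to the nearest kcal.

Mifflin-St Jeor (male): BMR = 10(57) + 6.25(197) − 5(37) + 5 = 570 + 1231.25 − 185 + 5 = 1621.25 kcal/day.
TEE = 1621.25 × 1.15 = 1864.4375 kcal/day.
Required daily deficit = 0.5 × 7700 ÷ 7 = 550 kcal/day.
Target intake = 1864.4375 − 550 = 1314.4375 kcal/day.

1314 kilocalories daily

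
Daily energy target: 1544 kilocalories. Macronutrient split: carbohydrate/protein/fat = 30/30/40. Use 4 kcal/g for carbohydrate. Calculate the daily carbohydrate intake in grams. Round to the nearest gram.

Carbohydrate energy = 30% × 1544 = 463.2 kcal.
At 4 kcal/g: 463.2 ÷ 4 = 115.8 g.

116 g/day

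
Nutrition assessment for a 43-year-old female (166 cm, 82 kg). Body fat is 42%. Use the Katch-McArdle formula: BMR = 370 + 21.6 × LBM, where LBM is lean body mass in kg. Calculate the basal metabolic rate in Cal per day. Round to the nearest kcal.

1397 Cal per day

LBM = 82 × (1 − 0.42) = 47.56 kg. Katch-McArdle: BMR = 370 + 21.6 × 47.56 = 1397.296 kcal/day.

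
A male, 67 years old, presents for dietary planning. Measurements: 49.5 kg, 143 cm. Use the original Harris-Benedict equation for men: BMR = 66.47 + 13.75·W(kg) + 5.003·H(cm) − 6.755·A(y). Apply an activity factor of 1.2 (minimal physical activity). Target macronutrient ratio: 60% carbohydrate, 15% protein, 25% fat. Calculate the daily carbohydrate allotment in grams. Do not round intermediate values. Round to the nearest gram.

182 g/day

Harris-Benedict: BMR = 66.47 + 13.75(49.5) + 5.003(143) − 6.755(67) = 1009.939 kcal/day.
TEE = 1009.939 × 1.2 = 1211.9268 kcal/day.
Carbohydrate energy = 60% × 1211.9268 = 727.1561 kcal.
Carbohydrate = 727.1561 ÷ 4 kcal/g = 181.789 g.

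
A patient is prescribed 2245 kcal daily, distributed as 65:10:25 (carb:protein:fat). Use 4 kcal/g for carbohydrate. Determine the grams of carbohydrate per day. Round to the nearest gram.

Carbohydrate energy = 65% × 2245 = 1459.25 kcal.
At 4 kcal/g: 1459.25 ÷ 4 = 364.8125 g.

365 g/day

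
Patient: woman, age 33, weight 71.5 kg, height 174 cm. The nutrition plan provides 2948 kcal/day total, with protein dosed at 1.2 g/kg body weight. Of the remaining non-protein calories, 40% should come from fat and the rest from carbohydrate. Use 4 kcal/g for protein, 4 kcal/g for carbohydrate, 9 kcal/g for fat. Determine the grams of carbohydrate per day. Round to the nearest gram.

Protein = 1.2 × 71.5 = 85.8 g → 85.8 × 4 = 343.2 kcal.
Non-protein calories = 2948 − 343.2 = 2604.8 kcal.
Fat: 40% × 2604.8 = 1041.92 kcal; carbohydrate: 1562.88 kcal.
Carbohydrate: 1562.88 kcal ÷ 4 kcal/g = 390.72 g.

391 g/day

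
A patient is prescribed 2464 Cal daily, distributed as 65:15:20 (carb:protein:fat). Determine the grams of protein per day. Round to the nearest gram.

Protein energy = 15% × 2464 = 369.6 kcal.
At 4 kcal/g: 369.6 ÷ 4 = 92.4 g.

92 g/day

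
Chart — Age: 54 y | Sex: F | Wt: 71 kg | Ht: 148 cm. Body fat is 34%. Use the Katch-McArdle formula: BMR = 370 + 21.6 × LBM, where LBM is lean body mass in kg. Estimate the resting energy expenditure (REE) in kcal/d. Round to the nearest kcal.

1382 kcal/d

LBM = 71 × (1 − 0.34) = 46.86 kg. Katch-McArdle: BMR = 370 + 21.6 × 46.86 = 1382.176 kcal/day.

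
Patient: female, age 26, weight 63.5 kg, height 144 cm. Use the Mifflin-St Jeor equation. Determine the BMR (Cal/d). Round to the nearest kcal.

Mifflin-St Jeor (female): BMR = 10(63.5) + 6.25(144) − 5(26) − 161 = 635 + 900 − 130 − 161 = 1244 kcal/day.

1244 Cal/d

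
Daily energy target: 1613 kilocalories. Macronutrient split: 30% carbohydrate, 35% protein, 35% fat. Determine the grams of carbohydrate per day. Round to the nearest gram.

Carbohydrate energy = 30% × 1613 = 483.9 kcal.
At 4 kcal/g: 483.9 ÷ 4 = 120.975 g.

121 g/day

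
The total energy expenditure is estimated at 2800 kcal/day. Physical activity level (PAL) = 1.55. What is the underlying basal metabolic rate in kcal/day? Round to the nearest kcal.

BMR = TEE ÷ activity factor = 2800 ÷ 1.55 = 1806.4516 kcal/day.

1806 kcal/day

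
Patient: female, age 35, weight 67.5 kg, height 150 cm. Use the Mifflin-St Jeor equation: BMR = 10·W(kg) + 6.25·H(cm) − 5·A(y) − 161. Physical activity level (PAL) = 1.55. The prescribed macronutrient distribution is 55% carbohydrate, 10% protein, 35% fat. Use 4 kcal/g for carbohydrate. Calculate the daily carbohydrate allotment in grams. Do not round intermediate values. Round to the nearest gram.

272 g/day

Mifflin-St Jeor (female): BMR = 10(67.5) + 6.25(150) − 5(35) − 161 = 675 + 937.5 − 175 − 161 = 1276.5 kcal/day.
TEE = 1276.5 × 1.55 = 1978.575 kcal/day.
Carbohydrate energy = 55% × 1978.575 = 1088.2163 kcal.
Carbohydrate = 1088.2163 ÷ 4 kcal/g = 272.0541 g.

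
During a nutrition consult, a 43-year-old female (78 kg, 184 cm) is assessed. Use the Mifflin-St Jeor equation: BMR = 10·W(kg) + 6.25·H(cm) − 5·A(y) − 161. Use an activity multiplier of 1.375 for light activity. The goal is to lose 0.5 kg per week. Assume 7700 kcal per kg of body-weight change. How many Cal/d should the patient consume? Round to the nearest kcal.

1587 Cal/d

Mifflin-St Jeor (female): BMR = 10(78) + 6.25(184) − 5(43) − 161 = 780 + 1150 − 215 − 161 = 1554 kcal/day.
TEE = 1554 × 1.375 = 2136.75 kcal/day.
Required daily deficit = 0.5 × 7700 ÷ 7 = 550 kcal/day.
Target intake = 2136.75 − 550 = 1586.75 kcal/day.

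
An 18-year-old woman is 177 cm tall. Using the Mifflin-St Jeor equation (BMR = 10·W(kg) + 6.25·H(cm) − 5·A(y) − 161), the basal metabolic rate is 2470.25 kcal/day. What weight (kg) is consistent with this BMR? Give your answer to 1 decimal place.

161.5 kg

2470.25 = 10·W + 6.25(177) − 5(18) − 161
10·W = 2470.25 − 855.25 = 1615, so W = 161.5 kg.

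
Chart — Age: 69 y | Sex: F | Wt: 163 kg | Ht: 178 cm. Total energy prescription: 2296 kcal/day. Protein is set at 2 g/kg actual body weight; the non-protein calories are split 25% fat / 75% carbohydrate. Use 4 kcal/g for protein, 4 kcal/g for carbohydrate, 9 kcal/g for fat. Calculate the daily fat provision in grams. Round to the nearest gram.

28 g/day

Protein = 2 × 163 = 326 g → 326 × 4 = 1304 kcal.
Non-protein calories = 2296 − 1304 = 992 kcal.
Fat: 25% × 992 = 248 kcal; carbohydrate: 744 kcal.
Fat: 248 kcal ÷ 9 kcal/g = 27.5556 g.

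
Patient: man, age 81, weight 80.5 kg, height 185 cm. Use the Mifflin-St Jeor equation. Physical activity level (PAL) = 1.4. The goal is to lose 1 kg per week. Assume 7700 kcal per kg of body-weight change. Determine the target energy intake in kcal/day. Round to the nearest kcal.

Mifflin-St Jeor (male): BMR = 10(80.5) + 6.25(185) − 5(81) + 5 = 805 + 1156.25 − 405 + 5 = 1561.25 kcal/day.
TEE = 1561.25 × 1.4 = 2185.75 kcal/day.
Required daily deficit = 1 × 7700 ÷ 7 = 1100 kcal/day.
Target intake = 2185.75 − 1100 = 1085.75 kcal/day.

1086 kcal/day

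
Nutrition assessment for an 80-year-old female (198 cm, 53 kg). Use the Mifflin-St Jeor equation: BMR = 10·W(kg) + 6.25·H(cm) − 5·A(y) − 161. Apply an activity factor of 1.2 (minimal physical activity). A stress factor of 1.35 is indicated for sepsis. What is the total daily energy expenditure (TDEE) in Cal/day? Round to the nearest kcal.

1955 Cal/day

Mifflin-St Jeor (female): BMR = 10(53) + 6.25(198) − 5(80) − 161 = 530 + 1237.5 − 400 − 161 = 1206.5 kcal/day.
TEE = BMR × activity factor = 1206.5 × 1.2 = 1447.8 kcal/day.
Apply stress factor: 1447.8 × 1.35 = 1954.53 kcal/day.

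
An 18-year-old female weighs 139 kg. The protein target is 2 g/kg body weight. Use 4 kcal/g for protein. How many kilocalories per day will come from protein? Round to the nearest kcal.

1112 kcal/day

Protein = 2 g/kg × 139 kg = 278 g/day.
Protein energy = 278 g × 4 kcal/g = 1112 kcal/day.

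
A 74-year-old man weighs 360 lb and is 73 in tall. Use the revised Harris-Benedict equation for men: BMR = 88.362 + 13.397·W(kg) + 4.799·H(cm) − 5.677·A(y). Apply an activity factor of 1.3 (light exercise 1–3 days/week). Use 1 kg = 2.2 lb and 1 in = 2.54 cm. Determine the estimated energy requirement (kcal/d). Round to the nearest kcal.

Convert to metric: weight = 360 ÷ 2.2 = 163.6364 kg; height = 73 × 2.54 = 185.42 cm.
Harris-Benedict: BMR = 88.362 + 13.397(163.6364) + 4.799(185.42) − 5.677(74) = 2750.3309 kcal/day.
TEE = BMR × activity factor = 2750.3309 × 1.3 = 3575.4302 kcal/day.

3575 kcal/d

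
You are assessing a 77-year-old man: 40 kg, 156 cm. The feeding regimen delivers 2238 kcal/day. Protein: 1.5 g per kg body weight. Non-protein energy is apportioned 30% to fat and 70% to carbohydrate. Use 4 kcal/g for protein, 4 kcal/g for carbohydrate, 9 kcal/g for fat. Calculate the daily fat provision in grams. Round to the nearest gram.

Protein = 1.5 × 40 = 60 g → 60 × 4 = 240 kcal.
Non-protein calories = 2238 − 240 = 1998 kcal.
Fat: 30% × 1998 = 599.4 kcal; carbohydrate: 1398.6 kcal.
Fat: 599.4 kcal ÷ 9 kcal/g = 66.6 g.

67 g/day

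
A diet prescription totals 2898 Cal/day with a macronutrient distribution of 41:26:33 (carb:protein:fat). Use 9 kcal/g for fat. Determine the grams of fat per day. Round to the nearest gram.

Fat energy = 33% × 2898 = 956.34 kcal.
At 9 kcal/g: 956.34 ÷ 9 = 106.26 g.

106 g/day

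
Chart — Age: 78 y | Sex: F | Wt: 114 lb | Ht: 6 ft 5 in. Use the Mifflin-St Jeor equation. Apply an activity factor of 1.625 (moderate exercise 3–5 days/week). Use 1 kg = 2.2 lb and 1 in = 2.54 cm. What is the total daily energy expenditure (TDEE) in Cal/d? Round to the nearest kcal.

Convert to metric: weight = 114 ÷ 2.2 = 51.8182 kg; height = (6×12 + 5) × 2.54 = 77 × 2.54 = 195.58 cm.
Mifflin-St Jeor (female): BMR = 10(51.8182) + 6.25(195.58) − 5(78) − 161 = 518.1818 + 1222.375 − 390 − 161 = 1189.5568 kcal/day.
TEE = BMR × activity factor = 1189.5568 × 1.625 = 1933.0298 kcal/day.

1933 Cal/d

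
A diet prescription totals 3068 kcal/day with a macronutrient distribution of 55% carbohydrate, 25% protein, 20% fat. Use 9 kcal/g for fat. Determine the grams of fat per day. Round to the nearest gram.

Fat energy = 20% × 3068 = 613.6 kcal.
At 9 kcal/g: 613.6 ÷ 9 = 68.1778 g.

68 g/day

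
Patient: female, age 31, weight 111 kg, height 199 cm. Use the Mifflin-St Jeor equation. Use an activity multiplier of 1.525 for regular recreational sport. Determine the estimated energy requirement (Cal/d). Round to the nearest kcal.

3108 Cal/d

Mifflin-St Jeor (female): BMR = 10(111) + 6.25(199) − 5(31) − 161 = 1110 + 1243.75 − 155 − 161 = 2037.75 kcal/day.
TEE = BMR × activity factor = 2037.75 × 1.525 = 3107.5688 kcal/day.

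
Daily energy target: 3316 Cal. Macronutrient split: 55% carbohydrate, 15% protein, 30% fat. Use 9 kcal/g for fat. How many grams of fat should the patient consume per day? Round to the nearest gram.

Fat energy = 30% × 3316 = 994.8 kcal.
At 9 kcal/g: 994.8 ÷ 9 = 110.5333 g.

111 g/day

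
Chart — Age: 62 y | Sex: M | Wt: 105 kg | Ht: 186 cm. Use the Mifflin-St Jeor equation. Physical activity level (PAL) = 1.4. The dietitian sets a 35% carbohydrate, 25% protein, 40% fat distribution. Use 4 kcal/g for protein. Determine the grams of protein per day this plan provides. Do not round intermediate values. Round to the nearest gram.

Mifflin-St Jeor (male): BMR = 10(105) + 6.25(186) − 5(62) + 5 = 1050 + 1162.5 − 310 + 5 = 1907.5 kcal/day.
TEE = 1907.5 × 1.4 = 2670.5 kcal/day.
Protein energy = 25% × 2670.5 = 667.625 kcal.
Protein = 667.625 ÷ 4 kcal/g = 166.9063 g.

167 g/day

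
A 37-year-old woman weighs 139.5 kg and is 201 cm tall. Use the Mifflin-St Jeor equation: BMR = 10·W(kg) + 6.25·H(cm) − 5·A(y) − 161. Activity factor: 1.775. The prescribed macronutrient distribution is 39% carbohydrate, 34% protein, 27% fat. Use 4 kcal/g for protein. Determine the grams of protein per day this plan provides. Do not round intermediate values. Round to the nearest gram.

348 g/day

Mifflin-St Jeor (female): BMR = 10(139.5) + 6.25(201) − 5(37) − 161 = 1395 + 1256.25 − 185 − 161 = 2305.25 kcal/day.
TEE = 2305.25 × 1.775 = 4091.8188 kcal/day.
Protein energy = 34% × 4091.8188 = 1391.2184 kcal.
Protein = 1391.2184 ÷ 4 kcal/g = 347.8046 g.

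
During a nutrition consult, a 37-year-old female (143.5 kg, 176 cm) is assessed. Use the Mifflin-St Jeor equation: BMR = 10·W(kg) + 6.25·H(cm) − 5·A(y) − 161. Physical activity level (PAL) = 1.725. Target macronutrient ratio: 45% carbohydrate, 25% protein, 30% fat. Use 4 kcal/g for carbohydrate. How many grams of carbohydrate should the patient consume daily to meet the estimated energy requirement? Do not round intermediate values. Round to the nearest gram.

Mifflin-St Jeor (female): BMR = 10(143.5) + 6.25(176) − 5(37) − 161 = 1435 + 1100 − 185 − 161 = 2189 kcal/day.
TEE = 2189 × 1.725 = 3776.025 kcal/day.
Carbohydrate energy = 45% × 3776.025 = 1699.2113 kcal.
Carbohydrate = 1699.2113 ÷ 4 kcal/g = 424.8028 g.

425 g/day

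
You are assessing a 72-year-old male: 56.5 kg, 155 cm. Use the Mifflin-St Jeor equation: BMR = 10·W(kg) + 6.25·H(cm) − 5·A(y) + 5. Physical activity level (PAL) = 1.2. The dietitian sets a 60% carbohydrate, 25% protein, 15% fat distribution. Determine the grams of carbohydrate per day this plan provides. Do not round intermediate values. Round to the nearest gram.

212 g/day

Mifflin-St Jeor (male): BMR = 10(56.5) + 6.25(155) − 5(72) + 5 = 565 + 968.75 − 360 + 5 = 1178.75 kcal/day.
TEE = 1178.75 × 1.2 = 1414.5 kcal/day.
Carbohydrate energy = 60% × 1414.5 = 848.7 kcal.
Carbohydrate = 848.7 ÷ 4 kcal/g = 212.175 g.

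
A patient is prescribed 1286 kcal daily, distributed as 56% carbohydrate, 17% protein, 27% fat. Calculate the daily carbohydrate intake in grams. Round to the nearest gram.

180 g/day

Carbohydrate energy = 56% × 1286 = 720.16 kcal.
At 4 kcal/g: 720.16 ÷ 4 = 180.04 g.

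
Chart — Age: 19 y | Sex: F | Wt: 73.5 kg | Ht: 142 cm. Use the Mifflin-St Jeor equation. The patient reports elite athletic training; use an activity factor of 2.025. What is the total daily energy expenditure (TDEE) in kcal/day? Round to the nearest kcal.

Mifflin-St Jeor (female): BMR = 10(73.5) + 6.25(142) − 5(19) − 161 = 735 + 887.5 − 95 − 161 = 1366.5 kcal/day.
TEE = BMR × activity factor = 1366.5 × 2.025 = 2767.1625 kcal/day.

2767 kcal/day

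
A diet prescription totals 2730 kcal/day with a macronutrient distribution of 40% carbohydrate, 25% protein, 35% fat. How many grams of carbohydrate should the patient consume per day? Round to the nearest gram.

273 g/day

Carbohydrate energy = 40% × 2730 = 1092 kcal.
At 4 kcal/g: 1092 ÷ 4 = 273 g.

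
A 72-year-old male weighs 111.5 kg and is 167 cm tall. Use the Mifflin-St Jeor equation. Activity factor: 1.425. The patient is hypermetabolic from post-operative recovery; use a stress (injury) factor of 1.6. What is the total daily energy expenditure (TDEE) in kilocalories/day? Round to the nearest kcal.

Mifflin-St Jeor (male): BMR = 10(111.5) + 6.25(167) − 5(72) + 5 = 1115 + 1043.75 − 360 + 5 = 1803.75 kcal/day.
TEE = BMR × activity factor = 1803.75 × 1.425 = 2570.3438 kcal/day.
Apply stress factor: 2570.3438 × 1.6 = 4112.55 kcal/day.

4113 kilocalories/day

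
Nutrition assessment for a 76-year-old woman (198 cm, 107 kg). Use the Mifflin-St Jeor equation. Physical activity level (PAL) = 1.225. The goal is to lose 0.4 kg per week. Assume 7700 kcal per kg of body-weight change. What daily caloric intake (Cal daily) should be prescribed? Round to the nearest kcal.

Mifflin-St Jeor (female): BMR = 10(107) + 6.25(198) − 5(76) − 161 = 1070 + 1237.5 − 380 − 161 = 1766.5 kcal/day.
TEE = 1766.5 × 1.225 = 2163.9625 kcal/day.
Required daily deficit = 0.4 × 7700 ÷ 7 = 440 kcal/day.
Target intake = 2163.9625 − 440 = 1723.9625 kcal/day.

1724 Cal daily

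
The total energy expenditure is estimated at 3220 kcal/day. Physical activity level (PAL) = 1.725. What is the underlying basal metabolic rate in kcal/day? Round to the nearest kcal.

BMR = TEE ÷ activity factor = 3220 ÷ 1.725 = 1866.6667 kcal/day.

1867 kcal/day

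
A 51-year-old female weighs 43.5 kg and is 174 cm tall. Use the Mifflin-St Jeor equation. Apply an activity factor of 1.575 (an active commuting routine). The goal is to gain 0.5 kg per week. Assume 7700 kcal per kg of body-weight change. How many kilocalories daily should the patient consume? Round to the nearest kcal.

2293 kilocalories daily

Mifflin-St Jeor (female): BMR = 10(43.5) + 6.25(174) − 5(51) − 161 = 435 + 1087.5 − 255 − 161 = 1106.5 kcal/day.
TEE = 1106.5 × 1.575 = 1742.7375 kcal/day.
Required daily surplus = 0.5 × 7700 ÷ 7 = 550 kcal/day.
Target intake = 1742.7375 + 550 = 2292.7375 kcal/day.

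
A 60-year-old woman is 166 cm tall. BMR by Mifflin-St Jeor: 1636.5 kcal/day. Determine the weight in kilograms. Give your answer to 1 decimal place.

106.0 kg

1636.5 = 10·W + 6.25(166) − 5(60) − 161
10·W = 1636.5 − 576.5 = 1060, so W = 106 kg.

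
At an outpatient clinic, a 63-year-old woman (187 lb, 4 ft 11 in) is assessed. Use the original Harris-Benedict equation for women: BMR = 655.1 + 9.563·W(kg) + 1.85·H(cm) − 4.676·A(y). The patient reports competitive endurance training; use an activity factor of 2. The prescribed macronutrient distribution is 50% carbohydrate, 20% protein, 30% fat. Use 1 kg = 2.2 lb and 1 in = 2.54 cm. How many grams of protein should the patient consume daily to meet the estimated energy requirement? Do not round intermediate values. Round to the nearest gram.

Convert to metric: weight = 187 ÷ 2.2 = 85 kg; height = (4×12 + 11) × 2.54 = 59 × 2.54 = 149.86 cm.
Harris-Benedict: BMR = 655.1 + 9.563(85) + 1.85(149.86) − 4.676(63) = 1450.608 kcal/day.
TEE = 1450.608 × 2 = 2901.216 kcal/day.
Protein energy = 20% × 2901.216 = 580.2432 kcal.
Protein = 580.2432 ÷ 4 kcal/g = 145.0608 g.

145 g/day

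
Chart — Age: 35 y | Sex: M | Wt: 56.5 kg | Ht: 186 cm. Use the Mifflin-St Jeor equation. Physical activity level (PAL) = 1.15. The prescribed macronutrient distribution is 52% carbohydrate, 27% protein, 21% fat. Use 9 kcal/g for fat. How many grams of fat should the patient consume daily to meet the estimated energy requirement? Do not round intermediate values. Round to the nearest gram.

42 g/day

Mifflin-St Jeor (male): BMR = 10(56.5) + 6.25(186) − 5(35) + 5 = 565 + 1162.5 − 175 + 5 = 1557.5 kcal/day.
TEE = 1557.5 × 1.15 = 1791.125 kcal/day.
Fat energy = 21% × 1791.125 = 376.1363 kcal.
Fat = 376.1363 ÷ 9 kcal/g = 41.7929 g.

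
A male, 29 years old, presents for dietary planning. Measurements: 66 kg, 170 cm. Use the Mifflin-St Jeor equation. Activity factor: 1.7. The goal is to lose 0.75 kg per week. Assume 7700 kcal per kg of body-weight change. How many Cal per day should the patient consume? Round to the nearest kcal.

Mifflin-St Jeor (male): BMR = 10(66) + 6.25(170) − 5(29) + 5 = 660 + 1062.5 − 145 + 5 = 1582.5 kcal/day.
TEE = 1582.5 × 1.7 = 2690.25 kcal/day.
Required daily deficit = 0.75 × 7700 ÷ 7 = 825 kcal/day.
Target intake = 2690.25 − 825 = 1865.25 kcal/day.

1865 Cal per day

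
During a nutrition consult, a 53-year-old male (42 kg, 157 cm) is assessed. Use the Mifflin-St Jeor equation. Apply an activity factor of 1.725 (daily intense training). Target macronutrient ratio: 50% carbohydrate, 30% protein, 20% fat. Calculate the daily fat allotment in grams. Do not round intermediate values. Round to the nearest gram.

Mifflin-St Jeor (male): BMR = 10(42) + 6.25(157) − 5(53) + 5 = 420 + 981.25 − 265 + 5 = 1141.25 kcal/day.
TEE = 1141.25 × 1.725 = 1968.6563 kcal/day.
Fat energy = 20% × 1968.6563 = 393.7313 kcal.
Fat = 393.7313 ÷ 9 kcal/g = 43.7479 g.

44 g/day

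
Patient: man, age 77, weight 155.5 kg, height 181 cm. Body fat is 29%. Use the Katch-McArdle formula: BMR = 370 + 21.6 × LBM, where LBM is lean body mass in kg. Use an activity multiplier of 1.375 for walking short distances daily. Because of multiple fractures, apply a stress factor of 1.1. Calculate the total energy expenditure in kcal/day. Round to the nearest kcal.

LBM = 155.5 × (1 − 0.29) = 110.405 kg. Katch-McArdle: BMR = 370 + 21.6 × 110.405 = 2754.748 kcal/day.
TEE = BMR × activity factor = 2754.748 × 1.375 = 3787.7785 kcal/day.
Apply stress factor: 3787.7785 × 1.1 = 4166.5564 kcal/day.

4167 kcal/day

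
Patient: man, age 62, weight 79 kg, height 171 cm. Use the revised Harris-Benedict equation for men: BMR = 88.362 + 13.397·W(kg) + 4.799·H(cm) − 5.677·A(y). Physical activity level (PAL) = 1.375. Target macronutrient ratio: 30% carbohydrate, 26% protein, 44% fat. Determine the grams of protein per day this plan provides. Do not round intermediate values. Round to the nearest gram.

Harris-Benedict: BMR = 88.362 + 13.397(79) + 4.799(171) − 5.677(62) = 1615.38 kcal/day.
TEE = 1615.38 × 1.375 = 2221.1475 kcal/day.
Protein energy = 26% × 2221.1475 = 577.4984 kcal.
Protein = 577.4984 ÷ 4 kcal/g = 144.3746 g.

144 g/day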